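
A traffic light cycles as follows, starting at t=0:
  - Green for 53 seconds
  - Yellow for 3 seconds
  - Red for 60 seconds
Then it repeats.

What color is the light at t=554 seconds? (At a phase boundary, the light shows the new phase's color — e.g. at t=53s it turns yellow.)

Answer: red

Derivation:
Cycle length = 53 + 3 + 60 = 116s
t = 554, phase_t = 554 mod 116 = 90
90 >= 56 → RED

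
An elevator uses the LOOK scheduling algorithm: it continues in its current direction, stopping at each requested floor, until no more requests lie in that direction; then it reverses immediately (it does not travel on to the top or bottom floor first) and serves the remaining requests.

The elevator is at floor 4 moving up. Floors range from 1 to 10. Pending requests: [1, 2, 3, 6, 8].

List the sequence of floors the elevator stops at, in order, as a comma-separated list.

Answer: 6, 8, 3, 2, 1

Derivation:
Current: 4, moving UP
Serve above first (ascending): [6, 8]
Then reverse, serve below (descending): [3, 2, 1]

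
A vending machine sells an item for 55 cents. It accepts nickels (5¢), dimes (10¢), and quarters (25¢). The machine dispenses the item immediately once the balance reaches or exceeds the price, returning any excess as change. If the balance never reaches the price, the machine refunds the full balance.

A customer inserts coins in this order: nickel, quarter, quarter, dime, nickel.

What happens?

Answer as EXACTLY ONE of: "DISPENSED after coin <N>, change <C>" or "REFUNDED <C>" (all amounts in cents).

Answer: DISPENSED after coin 3, change 0

Derivation:
Price: 55¢
Coin 1 (nickel, 5¢): balance = 5¢
Coin 2 (quarter, 25¢): balance = 30¢
Coin 3 (quarter, 25¢): balance = 55¢
  → balance >= price → DISPENSE, change = 55 - 55 = 0¢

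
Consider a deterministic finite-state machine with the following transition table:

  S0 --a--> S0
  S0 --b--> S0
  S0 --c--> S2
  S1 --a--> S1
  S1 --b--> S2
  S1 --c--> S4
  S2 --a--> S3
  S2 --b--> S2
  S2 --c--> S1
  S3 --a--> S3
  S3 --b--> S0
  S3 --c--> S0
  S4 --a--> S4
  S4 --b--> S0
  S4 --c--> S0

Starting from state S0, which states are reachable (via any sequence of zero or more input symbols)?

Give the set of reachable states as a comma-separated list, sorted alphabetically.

Answer: S0, S1, S2, S3, S4

Derivation:
BFS from S0:
  visit S0: S0--a-->S0 (seen), S0--b-->S0 (seen), S0--c-->S2 (new)
  visit S2: S2--a-->S3 (new), S2--b-->S2 (seen), S2--c-->S1 (new)
  visit S3: S3--a-->S3 (seen), S3--b-->S0 (seen), S3--c-->S0 (seen)
  visit S1: S1--a-->S1 (seen), S1--b-->S2 (seen), S1--c-->S4 (new)
  visit S4: S4--a-->S4 (seen), S4--b-->S0 (seen), S4--c-->S0 (seen)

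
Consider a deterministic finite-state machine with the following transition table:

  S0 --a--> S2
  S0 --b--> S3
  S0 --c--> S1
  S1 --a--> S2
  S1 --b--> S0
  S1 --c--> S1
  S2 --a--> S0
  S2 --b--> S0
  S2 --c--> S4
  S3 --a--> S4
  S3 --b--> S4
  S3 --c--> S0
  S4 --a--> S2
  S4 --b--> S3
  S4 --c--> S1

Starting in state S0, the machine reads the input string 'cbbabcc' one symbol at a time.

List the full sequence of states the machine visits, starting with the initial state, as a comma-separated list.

Start: S0
  read 'c': S0 --c--> S1
  read 'b': S1 --b--> S0
  read 'b': S0 --b--> S3
  read 'a': S3 --a--> S4
  read 'b': S4 --b--> S3
  read 'c': S3 --c--> S0
  read 'c': S0 --c--> S1

Answer: S0, S1, S0, S3, S4, S3, S0, S1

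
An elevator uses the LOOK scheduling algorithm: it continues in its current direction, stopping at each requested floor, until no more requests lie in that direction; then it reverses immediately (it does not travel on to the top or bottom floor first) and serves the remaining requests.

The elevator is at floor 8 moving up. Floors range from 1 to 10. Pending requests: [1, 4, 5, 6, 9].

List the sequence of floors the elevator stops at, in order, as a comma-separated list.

Answer: 9, 6, 5, 4, 1

Derivation:
Current: 8, moving UP
Serve above first (ascending): [9]
Then reverse, serve below (descending): [6, 5, 4, 1]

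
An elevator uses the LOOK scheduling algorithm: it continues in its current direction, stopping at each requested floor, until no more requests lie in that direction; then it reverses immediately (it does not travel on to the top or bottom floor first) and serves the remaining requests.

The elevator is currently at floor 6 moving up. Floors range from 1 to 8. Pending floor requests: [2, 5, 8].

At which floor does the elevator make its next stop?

Answer: 8

Derivation:
Current floor: 6, direction: up
Requests above: [8]
Requests below: [2, 5]
Moving up and requests lie above → nearest above is min([8]) = 8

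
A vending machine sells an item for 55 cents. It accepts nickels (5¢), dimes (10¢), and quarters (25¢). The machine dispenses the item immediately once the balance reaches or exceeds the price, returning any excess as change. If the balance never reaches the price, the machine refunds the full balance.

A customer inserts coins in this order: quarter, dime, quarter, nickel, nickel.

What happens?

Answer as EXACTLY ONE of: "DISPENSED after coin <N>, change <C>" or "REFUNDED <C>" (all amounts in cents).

Price: 55¢
Coin 1 (quarter, 25¢): balance = 25¢
Coin 2 (dime, 10¢): balance = 35¢
Coin 3 (quarter, 25¢): balance = 60¢
  → balance >= price → DISPENSE, change = 60 - 55 = 5¢

Answer: DISPENSED after coin 3, change 5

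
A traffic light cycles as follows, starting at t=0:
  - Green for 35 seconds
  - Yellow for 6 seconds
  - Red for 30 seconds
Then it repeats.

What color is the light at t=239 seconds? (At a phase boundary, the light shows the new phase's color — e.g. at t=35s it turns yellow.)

Answer: green

Derivation:
Cycle length = 35 + 6 + 30 = 71s
t = 239, phase_t = 239 mod 71 = 26
26 < 35 (green end) → GREEN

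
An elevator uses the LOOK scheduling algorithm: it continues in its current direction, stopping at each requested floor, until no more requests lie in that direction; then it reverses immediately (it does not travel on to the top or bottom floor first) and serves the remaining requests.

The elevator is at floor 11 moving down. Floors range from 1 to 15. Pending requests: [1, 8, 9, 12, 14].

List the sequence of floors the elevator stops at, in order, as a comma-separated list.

Answer: 9, 8, 1, 12, 14

Derivation:
Current: 11, moving DOWN
Serve below first (descending): [9, 8, 1]
Then reverse, serve above (ascending): [12, 14]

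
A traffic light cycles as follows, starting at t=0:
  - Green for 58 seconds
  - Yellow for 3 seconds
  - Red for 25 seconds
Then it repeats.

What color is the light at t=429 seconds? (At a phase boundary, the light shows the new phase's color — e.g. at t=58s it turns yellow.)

Cycle length = 58 + 3 + 25 = 86s
t = 429, phase_t = 429 mod 86 = 85
85 >= 61 → RED

Answer: red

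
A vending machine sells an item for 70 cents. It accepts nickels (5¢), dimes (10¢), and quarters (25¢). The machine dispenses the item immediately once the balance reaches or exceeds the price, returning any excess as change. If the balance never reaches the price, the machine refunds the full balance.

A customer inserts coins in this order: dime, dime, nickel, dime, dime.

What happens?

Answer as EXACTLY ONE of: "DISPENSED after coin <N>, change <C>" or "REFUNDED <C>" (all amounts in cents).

Answer: REFUNDED 45

Derivation:
Price: 70¢
Coin 1 (dime, 10¢): balance = 10¢
Coin 2 (dime, 10¢): balance = 20¢
Coin 3 (nickel, 5¢): balance = 25¢
Coin 4 (dime, 10¢): balance = 35¢
Coin 5 (dime, 10¢): balance = 45¢
All coins inserted, balance 45¢ < price 70¢ → REFUND 45¢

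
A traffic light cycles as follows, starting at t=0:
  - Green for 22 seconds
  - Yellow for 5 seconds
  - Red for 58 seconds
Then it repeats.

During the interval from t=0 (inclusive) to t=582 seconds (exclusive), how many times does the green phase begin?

Cycle = 22+5+58 = 85s
green phase starts at t = k*85 + 0 for k=0,1,2,...
Need k*85+0 < 582 → k < 6.847
k ∈ {0, ..., 6} → 7 starts

Answer: 7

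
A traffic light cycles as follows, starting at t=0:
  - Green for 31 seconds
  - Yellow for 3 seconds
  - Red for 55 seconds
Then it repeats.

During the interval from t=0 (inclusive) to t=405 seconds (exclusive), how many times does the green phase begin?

Cycle = 31+3+55 = 89s
green phase starts at t = k*89 + 0 for k=0,1,2,...
Need k*89+0 < 405 → k < 4.551
k ∈ {0, ..., 4} → 5 starts

Answer: 5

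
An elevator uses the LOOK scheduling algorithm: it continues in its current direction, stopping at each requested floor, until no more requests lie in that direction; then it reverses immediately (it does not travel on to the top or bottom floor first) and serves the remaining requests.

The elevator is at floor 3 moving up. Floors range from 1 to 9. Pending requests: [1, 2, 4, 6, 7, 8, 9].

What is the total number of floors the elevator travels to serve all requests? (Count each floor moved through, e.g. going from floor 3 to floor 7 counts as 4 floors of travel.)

Answer: 14

Derivation:
Start at floor 3 moving up, LOOK stop order: [4, 6, 7, 8, 9, 2, 1]
  3 → 4: |4-3| = 1, total = 1
  4 → 6: |6-4| = 2, total = 3
  6 → 7: |7-6| = 1, total = 4
  7 → 8: |8-7| = 1, total = 5
  8 → 9: |9-8| = 1, total = 6
  9 → 2: |2-9| = 7, total = 13
  2 → 1: |1-2| = 1, total = 14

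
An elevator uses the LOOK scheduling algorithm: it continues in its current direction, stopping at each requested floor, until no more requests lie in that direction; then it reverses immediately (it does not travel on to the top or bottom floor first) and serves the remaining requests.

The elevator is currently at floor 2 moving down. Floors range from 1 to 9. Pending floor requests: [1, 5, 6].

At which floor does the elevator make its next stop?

Current floor: 2, direction: down
Requests above: [5, 6]
Requests below: [1]
Moving down and requests lie below → nearest below is max([1]) = 1

Answer: 1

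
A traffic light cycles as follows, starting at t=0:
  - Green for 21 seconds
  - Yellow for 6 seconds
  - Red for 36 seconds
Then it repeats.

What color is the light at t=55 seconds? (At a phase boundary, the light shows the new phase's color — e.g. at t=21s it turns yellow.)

Cycle length = 21 + 6 + 36 = 63s
t = 55, phase_t = 55 mod 63 = 55
55 >= 27 → RED

Answer: red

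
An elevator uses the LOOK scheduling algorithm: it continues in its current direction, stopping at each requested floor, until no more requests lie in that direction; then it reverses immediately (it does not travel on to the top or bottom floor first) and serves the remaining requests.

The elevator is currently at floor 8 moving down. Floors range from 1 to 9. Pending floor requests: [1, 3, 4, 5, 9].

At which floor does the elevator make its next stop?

Current floor: 8, direction: down
Requests above: [9]
Requests below: [1, 3, 4, 5]
Moving down and requests lie below → nearest below is max([1, 3, 4, 5]) = 5

Answer: 5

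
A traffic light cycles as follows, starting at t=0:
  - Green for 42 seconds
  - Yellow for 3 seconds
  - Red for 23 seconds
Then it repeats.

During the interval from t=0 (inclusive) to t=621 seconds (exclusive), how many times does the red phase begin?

Answer: 9

Derivation:
Cycle = 42+3+23 = 68s
red phase starts at t = k*68 + 45 for k=0,1,2,...
Need k*68+45 < 621 → k < 8.471
k ∈ {0, ..., 8} → 9 starts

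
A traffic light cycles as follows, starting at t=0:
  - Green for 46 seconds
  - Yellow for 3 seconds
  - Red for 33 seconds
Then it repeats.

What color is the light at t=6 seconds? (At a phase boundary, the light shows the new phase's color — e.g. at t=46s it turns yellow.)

Answer: green

Derivation:
Cycle length = 46 + 3 + 33 = 82s
t = 6, phase_t = 6 mod 82 = 6
6 < 46 (green end) → GREEN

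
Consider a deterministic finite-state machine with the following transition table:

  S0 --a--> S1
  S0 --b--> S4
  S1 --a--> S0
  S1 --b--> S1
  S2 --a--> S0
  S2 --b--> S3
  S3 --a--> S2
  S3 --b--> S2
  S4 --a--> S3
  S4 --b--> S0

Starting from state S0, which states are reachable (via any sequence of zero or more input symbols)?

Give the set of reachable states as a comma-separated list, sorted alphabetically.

BFS from S0:
  visit S0: S0--a-->S1 (new), S0--b-->S4 (new)
  visit S1: S1--a-->S0 (seen), S1--b-->S1 (seen)
  visit S4: S4--a-->S3 (new), S4--b-->S0 (seen)
  visit S3: S3--a-->S2 (new), S3--b-->S2 (seen)
  visit S2: S2--a-->S0 (seen), S2--b-->S3 (seen)

Answer: S0, S1, S2, S3, S4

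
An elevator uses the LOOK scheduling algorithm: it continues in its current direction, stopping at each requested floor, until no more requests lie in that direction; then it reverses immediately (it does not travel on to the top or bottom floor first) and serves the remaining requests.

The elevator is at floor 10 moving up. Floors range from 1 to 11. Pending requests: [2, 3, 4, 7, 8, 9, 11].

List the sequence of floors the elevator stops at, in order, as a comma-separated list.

Answer: 11, 9, 8, 7, 4, 3, 2

Derivation:
Current: 10, moving UP
Serve above first (ascending): [11]
Then reverse, serve below (descending): [9, 8, 7, 4, 3, 2]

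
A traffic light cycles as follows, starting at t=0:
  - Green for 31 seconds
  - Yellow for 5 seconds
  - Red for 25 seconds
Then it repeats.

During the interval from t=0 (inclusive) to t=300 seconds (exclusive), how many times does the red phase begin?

Cycle = 31+5+25 = 61s
red phase starts at t = k*61 + 36 for k=0,1,2,...
Need k*61+36 < 300 → k < 4.328
k ∈ {0, ..., 4} → 5 starts

Answer: 5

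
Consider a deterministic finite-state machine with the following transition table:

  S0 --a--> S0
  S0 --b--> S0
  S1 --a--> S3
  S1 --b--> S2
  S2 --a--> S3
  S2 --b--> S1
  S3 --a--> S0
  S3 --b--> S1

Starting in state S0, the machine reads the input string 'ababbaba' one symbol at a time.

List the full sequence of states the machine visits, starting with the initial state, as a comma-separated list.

Start: S0
  read 'a': S0 --a--> S0
  read 'b': S0 --b--> S0
  read 'a': S0 --a--> S0
  read 'b': S0 --b--> S0
  read 'b': S0 --b--> S0
  read 'a': S0 --a--> S0
  read 'b': S0 --b--> S0
  read 'a': S0 --a--> S0

Answer: S0, S0, S0, S0, S0, S0, S0, S0, S0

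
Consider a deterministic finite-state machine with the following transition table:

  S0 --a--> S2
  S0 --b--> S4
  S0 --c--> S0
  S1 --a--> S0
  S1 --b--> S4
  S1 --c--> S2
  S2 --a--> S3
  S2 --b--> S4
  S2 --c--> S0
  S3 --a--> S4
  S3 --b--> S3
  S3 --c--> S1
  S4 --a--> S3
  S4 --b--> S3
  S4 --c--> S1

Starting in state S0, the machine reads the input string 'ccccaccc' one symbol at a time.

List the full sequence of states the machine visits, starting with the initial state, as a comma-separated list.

Start: S0
  read 'c': S0 --c--> S0
  read 'c': S0 --c--> S0
  read 'c': S0 --c--> S0
  read 'c': S0 --c--> S0
  read 'a': S0 --a--> S2
  read 'c': S2 --c--> S0
  read 'c': S0 --c--> S0
  read 'c': S0 --c--> S0

Answer: S0, S0, S0, S0, S0, S2, S0, S0, S0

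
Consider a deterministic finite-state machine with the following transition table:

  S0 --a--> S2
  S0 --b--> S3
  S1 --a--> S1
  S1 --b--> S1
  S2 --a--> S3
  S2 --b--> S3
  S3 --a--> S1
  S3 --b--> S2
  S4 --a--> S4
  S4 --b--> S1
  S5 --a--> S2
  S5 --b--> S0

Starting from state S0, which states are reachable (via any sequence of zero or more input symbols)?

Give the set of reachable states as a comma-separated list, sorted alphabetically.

Answer: S0, S1, S2, S3

Derivation:
BFS from S0:
  visit S0: S0--a-->S2 (new), S0--b-->S3 (new)
  visit S2: S2--a-->S3 (seen), S2--b-->S3 (seen)
  visit S3: S3--a-->S1 (new), S3--b-->S2 (seen)
  visit S1: S1--a-->S1 (seen), S1--b-->S1 (seen)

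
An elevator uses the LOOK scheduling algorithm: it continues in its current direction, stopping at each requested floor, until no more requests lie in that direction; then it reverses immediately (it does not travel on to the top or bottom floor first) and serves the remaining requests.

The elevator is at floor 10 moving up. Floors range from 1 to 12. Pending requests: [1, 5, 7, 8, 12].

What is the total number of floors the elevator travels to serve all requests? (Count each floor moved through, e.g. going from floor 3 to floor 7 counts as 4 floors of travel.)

Start at floor 10 moving up, LOOK stop order: [12, 8, 7, 5, 1]
  10 → 12: |12-10| = 2, total = 2
  12 → 8: |8-12| = 4, total = 6
  8 → 7: |7-8| = 1, total = 7
  7 → 5: |5-7| = 2, total = 9
  5 → 1: |1-5| = 4, total = 13

Answer: 13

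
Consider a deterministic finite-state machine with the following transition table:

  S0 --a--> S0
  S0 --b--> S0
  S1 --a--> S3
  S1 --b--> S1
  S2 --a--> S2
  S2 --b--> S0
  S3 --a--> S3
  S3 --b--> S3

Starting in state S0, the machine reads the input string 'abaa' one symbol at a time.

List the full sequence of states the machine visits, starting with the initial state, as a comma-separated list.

Answer: S0, S0, S0, S0, S0

Derivation:
Start: S0
  read 'a': S0 --a--> S0
  read 'b': S0 --b--> S0
  read 'a': S0 --a--> S0
  read 'a': S0 --a--> S0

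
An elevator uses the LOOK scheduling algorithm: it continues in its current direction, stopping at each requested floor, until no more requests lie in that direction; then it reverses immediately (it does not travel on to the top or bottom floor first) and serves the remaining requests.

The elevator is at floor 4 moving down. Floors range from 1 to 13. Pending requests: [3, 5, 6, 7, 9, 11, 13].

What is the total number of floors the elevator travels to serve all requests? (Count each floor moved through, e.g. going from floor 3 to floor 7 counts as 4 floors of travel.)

Start at floor 4 moving down, LOOK stop order: [3, 5, 6, 7, 9, 11, 13]
  4 → 3: |3-4| = 1, total = 1
  3 → 5: |5-3| = 2, total = 3
  5 → 6: |6-5| = 1, total = 4
  6 → 7: |7-6| = 1, total = 5
  7 → 9: |9-7| = 2, total = 7
  9 → 11: |11-9| = 2, total = 9
  11 → 13: |13-11| = 2, total = 11

Answer: 11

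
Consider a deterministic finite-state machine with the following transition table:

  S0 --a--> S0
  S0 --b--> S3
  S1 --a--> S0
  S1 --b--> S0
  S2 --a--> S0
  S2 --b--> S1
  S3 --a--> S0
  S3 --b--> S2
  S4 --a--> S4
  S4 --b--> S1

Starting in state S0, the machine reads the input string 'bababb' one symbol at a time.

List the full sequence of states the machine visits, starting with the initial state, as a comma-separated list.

Start: S0
  read 'b': S0 --b--> S3
  read 'a': S3 --a--> S0
  read 'b': S0 --b--> S3
  read 'a': S3 --a--> S0
  read 'b': S0 --b--> S3
  read 'b': S3 --b--> S2

Answer: S0, S3, S0, S3, S0, S3, S2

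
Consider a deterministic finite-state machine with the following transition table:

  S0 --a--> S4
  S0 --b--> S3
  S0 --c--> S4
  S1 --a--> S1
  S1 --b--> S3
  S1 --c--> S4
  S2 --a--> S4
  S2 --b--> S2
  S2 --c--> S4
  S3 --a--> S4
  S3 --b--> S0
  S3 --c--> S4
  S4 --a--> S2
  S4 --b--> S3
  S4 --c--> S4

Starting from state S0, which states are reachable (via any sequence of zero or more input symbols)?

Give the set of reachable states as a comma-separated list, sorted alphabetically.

Answer: S0, S2, S3, S4

Derivation:
BFS from S0:
  visit S0: S0--a-->S4 (new), S0--b-->S3 (new), S0--c-->S4 (seen)
  visit S4: S4--a-->S2 (new), S4--b-->S3 (seen), S4--c-->S4 (seen)
  visit S3: S3--a-->S4 (seen), S3--b-->S0 (seen), S3--c-->S4 (seen)
  visit S2: S2--a-->S4 (seen), S2--b-->S2 (seen), S2--c-->S4 (seen)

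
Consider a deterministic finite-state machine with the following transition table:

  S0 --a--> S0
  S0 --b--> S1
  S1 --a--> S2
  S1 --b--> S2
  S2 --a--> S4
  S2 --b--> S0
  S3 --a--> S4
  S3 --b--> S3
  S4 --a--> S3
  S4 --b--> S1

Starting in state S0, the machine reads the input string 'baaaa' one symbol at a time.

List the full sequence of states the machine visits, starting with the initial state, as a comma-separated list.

Answer: S0, S1, S2, S4, S3, S4

Derivation:
Start: S0
  read 'b': S0 --b--> S1
  read 'a': S1 --a--> S2
  read 'a': S2 --a--> S4
  read 'a': S4 --a--> S3
  read 'a': S3 --a--> S4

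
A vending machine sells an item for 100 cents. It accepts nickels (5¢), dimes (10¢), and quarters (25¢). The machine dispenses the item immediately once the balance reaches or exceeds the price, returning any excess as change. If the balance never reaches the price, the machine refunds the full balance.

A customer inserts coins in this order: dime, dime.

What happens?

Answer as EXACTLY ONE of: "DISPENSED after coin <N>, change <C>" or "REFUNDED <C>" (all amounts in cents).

Answer: REFUNDED 20

Derivation:
Price: 100¢
Coin 1 (dime, 10¢): balance = 10¢
Coin 2 (dime, 10¢): balance = 20¢
All coins inserted, balance 20¢ < price 100¢ → REFUND 20¢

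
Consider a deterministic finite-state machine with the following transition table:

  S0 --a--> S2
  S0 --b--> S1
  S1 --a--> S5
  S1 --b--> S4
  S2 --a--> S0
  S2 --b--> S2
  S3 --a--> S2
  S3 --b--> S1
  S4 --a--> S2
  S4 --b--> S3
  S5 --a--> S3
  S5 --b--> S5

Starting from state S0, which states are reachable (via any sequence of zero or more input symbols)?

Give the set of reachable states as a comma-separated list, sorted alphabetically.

Answer: S0, S1, S2, S3, S4, S5

Derivation:
BFS from S0:
  visit S0: S0--a-->S2 (new), S0--b-->S1 (new)
  visit S2: S2--a-->S0 (seen), S2--b-->S2 (seen)
  visit S1: S1--a-->S5 (new), S1--b-->S4 (new)
  visit S5: S5--a-->S3 (new), S5--b-->S5 (seen)
  visit S4: S4--a-->S2 (seen), S4--b-->S3 (seen)
  visit S3: S3--a-->S2 (seen), S3--b-->S1 (seen)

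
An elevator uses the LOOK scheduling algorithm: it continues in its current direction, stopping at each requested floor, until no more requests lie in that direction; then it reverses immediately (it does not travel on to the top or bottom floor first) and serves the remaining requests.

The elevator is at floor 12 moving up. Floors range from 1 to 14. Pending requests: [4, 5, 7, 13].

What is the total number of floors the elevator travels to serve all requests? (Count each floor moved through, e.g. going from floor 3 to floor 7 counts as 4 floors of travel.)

Start at floor 12 moving up, LOOK stop order: [13, 7, 5, 4]
  12 → 13: |13-12| = 1, total = 1
  13 → 7: |7-13| = 6, total = 7
  7 → 5: |5-7| = 2, total = 9
  5 → 4: |4-5| = 1, total = 10

Answer: 10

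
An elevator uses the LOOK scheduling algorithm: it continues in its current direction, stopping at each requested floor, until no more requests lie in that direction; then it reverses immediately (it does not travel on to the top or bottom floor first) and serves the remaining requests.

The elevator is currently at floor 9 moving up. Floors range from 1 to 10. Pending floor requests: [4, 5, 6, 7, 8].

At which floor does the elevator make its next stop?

Current floor: 9, direction: up
Requests above: []
Requests below: [4, 5, 6, 7, 8]
Moving up but no requests above → reverse; nearest below is max([4, 5, 6, 7, 8]) = 8

Answer: 8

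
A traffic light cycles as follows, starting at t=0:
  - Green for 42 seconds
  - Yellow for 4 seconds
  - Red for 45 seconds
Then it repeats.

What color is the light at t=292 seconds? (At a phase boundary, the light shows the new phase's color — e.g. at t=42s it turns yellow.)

Answer: green

Derivation:
Cycle length = 42 + 4 + 45 = 91s
t = 292, phase_t = 292 mod 91 = 19
19 < 42 (green end) → GREEN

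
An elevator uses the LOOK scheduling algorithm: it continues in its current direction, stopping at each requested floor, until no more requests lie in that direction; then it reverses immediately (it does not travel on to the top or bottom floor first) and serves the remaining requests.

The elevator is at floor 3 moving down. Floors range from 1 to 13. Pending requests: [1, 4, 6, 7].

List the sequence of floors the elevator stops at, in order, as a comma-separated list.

Current: 3, moving DOWN
Serve below first (descending): [1]
Then reverse, serve above (ascending): [4, 6, 7]

Answer: 1, 4, 6, 7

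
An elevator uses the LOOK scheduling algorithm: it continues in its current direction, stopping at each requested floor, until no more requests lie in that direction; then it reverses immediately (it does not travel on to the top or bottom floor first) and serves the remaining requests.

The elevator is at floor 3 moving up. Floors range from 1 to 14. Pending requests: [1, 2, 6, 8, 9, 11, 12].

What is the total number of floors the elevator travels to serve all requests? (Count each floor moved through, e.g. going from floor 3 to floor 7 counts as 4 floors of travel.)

Answer: 20

Derivation:
Start at floor 3 moving up, LOOK stop order: [6, 8, 9, 11, 12, 2, 1]
  3 → 6: |6-3| = 3, total = 3
  6 → 8: |8-6| = 2, total = 5
  8 → 9: |9-8| = 1, total = 6
  9 → 11: |11-9| = 2, total = 8
  11 → 12: |12-11| = 1, total = 9
  12 → 2: |2-12| = 10, total = 19
  2 → 1: |1-2| = 1, total = 20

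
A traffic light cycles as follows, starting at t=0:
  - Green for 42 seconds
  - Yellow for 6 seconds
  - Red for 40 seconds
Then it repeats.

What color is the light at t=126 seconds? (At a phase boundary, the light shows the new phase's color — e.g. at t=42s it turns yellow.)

Answer: green

Derivation:
Cycle length = 42 + 6 + 40 = 88s
t = 126, phase_t = 126 mod 88 = 38
38 < 42 (green end) → GREEN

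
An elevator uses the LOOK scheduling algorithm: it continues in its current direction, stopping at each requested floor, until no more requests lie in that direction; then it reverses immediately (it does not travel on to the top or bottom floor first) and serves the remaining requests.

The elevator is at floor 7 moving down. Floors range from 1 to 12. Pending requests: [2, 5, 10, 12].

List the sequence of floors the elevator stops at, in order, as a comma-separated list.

Current: 7, moving DOWN
Serve below first (descending): [5, 2]
Then reverse, serve above (ascending): [10, 12]

Answer: 5, 2, 10, 12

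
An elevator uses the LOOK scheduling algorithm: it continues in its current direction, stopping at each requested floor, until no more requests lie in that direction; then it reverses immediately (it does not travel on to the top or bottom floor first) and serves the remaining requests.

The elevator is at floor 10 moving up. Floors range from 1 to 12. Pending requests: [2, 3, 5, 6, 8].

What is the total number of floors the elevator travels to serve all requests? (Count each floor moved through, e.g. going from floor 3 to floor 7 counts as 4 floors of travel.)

Answer: 8

Derivation:
Start at floor 10 moving up, LOOK stop order: [8, 6, 5, 3, 2]
  10 → 8: |8-10| = 2, total = 2
  8 → 6: |6-8| = 2, total = 4
  6 → 5: |5-6| = 1, total = 5
  5 → 3: |3-5| = 2, total = 7
  3 → 2: |2-3| = 1, total = 8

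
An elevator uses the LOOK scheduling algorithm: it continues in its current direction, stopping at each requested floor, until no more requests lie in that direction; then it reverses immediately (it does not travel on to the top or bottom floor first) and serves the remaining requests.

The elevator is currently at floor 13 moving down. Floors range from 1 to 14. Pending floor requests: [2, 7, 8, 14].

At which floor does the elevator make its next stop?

Current floor: 13, direction: down
Requests above: [14]
Requests below: [2, 7, 8]
Moving down and requests lie below → nearest below is max([2, 7, 8]) = 8

Answer: 8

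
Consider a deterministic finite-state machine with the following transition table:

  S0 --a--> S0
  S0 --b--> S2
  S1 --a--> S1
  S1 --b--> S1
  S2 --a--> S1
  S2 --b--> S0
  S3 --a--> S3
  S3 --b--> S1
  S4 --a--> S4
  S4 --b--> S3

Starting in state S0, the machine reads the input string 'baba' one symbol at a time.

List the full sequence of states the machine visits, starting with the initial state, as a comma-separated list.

Answer: S0, S2, S1, S1, S1

Derivation:
Start: S0
  read 'b': S0 --b--> S2
  read 'a': S2 --a--> S1
  read 'b': S1 --b--> S1
  read 'a': S1 --a--> S1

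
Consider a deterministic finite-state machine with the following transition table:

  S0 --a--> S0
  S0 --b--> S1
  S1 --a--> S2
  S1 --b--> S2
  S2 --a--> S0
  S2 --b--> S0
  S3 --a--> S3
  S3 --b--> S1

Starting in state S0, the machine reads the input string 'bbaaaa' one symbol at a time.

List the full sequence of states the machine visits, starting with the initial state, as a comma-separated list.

Answer: S0, S1, S2, S0, S0, S0, S0

Derivation:
Start: S0
  read 'b': S0 --b--> S1
  read 'b': S1 --b--> S2
  read 'a': S2 --a--> S0
  read 'a': S0 --a--> S0
  read 'a': S0 --a--> S0
  read 'a': S0 --a--> S0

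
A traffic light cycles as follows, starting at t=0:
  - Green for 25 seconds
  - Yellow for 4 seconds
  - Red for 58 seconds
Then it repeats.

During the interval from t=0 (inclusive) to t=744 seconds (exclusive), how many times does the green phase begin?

Answer: 9

Derivation:
Cycle = 25+4+58 = 87s
green phase starts at t = k*87 + 0 for k=0,1,2,...
Need k*87+0 < 744 → k < 8.552
k ∈ {0, ..., 8} → 9 starts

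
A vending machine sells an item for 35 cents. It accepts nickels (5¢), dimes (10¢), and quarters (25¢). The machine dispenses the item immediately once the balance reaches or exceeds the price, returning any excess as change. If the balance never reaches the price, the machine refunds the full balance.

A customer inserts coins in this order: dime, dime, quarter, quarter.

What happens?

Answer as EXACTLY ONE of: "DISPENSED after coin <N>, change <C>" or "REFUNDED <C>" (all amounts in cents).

Answer: DISPENSED after coin 3, change 10

Derivation:
Price: 35¢
Coin 1 (dime, 10¢): balance = 10¢
Coin 2 (dime, 10¢): balance = 20¢
Coin 3 (quarter, 25¢): balance = 45¢
  → balance >= price → DISPENSE, change = 45 - 35 = 10¢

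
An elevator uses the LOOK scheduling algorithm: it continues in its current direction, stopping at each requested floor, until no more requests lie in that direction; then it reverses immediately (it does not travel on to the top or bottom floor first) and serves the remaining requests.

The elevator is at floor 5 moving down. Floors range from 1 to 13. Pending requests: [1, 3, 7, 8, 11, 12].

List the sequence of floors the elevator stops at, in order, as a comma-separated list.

Current: 5, moving DOWN
Serve below first (descending): [3, 1]
Then reverse, serve above (ascending): [7, 8, 11, 12]

Answer: 3, 1, 7, 8, 11, 12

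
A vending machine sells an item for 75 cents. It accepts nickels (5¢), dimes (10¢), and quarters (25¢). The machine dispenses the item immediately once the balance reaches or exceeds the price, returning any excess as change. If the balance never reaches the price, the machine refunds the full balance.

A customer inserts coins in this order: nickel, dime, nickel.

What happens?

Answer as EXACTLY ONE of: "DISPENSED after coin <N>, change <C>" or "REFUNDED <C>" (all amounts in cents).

Price: 75¢
Coin 1 (nickel, 5¢): balance = 5¢
Coin 2 (dime, 10¢): balance = 15¢
Coin 3 (nickel, 5¢): balance = 20¢
All coins inserted, balance 20¢ < price 75¢ → REFUND 20¢

Answer: REFUNDED 20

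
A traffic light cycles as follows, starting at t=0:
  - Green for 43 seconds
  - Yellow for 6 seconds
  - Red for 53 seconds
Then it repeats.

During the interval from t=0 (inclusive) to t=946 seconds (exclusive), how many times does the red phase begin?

Cycle = 43+6+53 = 102s
red phase starts at t = k*102 + 49 for k=0,1,2,...
Need k*102+49 < 946 → k < 8.794
k ∈ {0, ..., 8} → 9 starts

Answer: 9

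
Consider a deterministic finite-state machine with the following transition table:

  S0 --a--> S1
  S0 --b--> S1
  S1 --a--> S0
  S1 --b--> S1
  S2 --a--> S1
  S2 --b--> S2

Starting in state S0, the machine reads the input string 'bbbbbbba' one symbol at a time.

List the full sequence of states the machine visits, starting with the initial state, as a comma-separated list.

Start: S0
  read 'b': S0 --b--> S1
  read 'b': S1 --b--> S1
  read 'b': S1 --b--> S1
  read 'b': S1 --b--> S1
  read 'b': S1 --b--> S1
  read 'b': S1 --b--> S1
  read 'b': S1 --b--> S1
  read 'a': S1 --a--> S0

Answer: S0, S1, S1, S1, S1, S1, S1, S1, S0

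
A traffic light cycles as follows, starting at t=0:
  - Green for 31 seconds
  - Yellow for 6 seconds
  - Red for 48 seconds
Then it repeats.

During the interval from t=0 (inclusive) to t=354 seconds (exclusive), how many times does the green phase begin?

Cycle = 31+6+48 = 85s
green phase starts at t = k*85 + 0 for k=0,1,2,...
Need k*85+0 < 354 → k < 4.165
k ∈ {0, ..., 4} → 5 starts

Answer: 5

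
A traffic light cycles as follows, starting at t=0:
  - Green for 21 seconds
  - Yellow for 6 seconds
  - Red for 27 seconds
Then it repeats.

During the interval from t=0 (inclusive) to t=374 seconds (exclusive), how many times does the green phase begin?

Answer: 7

Derivation:
Cycle = 21+6+27 = 54s
green phase starts at t = k*54 + 0 for k=0,1,2,...
Need k*54+0 < 374 → k < 6.926
k ∈ {0, ..., 6} → 7 starts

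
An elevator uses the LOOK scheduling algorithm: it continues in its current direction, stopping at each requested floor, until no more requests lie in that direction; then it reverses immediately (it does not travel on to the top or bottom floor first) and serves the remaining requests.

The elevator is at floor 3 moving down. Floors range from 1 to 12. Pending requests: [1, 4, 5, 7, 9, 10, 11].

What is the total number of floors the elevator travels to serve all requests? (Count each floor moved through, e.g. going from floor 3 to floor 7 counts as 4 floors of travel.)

Answer: 12

Derivation:
Start at floor 3 moving down, LOOK stop order: [1, 4, 5, 7, 9, 10, 11]
  3 → 1: |1-3| = 2, total = 2
  1 → 4: |4-1| = 3, total = 5
  4 → 5: |5-4| = 1, total = 6
  5 → 7: |7-5| = 2, total = 8
  7 → 9: |9-7| = 2, total = 10
  9 → 10: |10-9| = 1, total = 11
  10 → 11: |11-10| = 1, total = 12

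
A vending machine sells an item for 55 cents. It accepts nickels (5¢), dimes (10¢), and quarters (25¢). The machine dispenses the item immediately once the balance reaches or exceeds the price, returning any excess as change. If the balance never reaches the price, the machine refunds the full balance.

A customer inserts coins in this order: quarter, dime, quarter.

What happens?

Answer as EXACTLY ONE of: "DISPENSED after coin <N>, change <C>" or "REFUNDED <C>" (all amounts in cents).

Answer: DISPENSED after coin 3, change 5

Derivation:
Price: 55¢
Coin 1 (quarter, 25¢): balance = 25¢
Coin 2 (dime, 10¢): balance = 35¢
Coin 3 (quarter, 25¢): balance = 60¢
  → balance >= price → DISPENSE, change = 60 - 55 = 5¢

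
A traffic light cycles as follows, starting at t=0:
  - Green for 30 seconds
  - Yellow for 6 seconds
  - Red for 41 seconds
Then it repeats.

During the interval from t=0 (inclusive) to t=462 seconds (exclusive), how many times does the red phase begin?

Cycle = 30+6+41 = 77s
red phase starts at t = k*77 + 36 for k=0,1,2,...
Need k*77+36 < 462 → k < 5.532
k ∈ {0, ..., 5} → 6 starts

Answer: 6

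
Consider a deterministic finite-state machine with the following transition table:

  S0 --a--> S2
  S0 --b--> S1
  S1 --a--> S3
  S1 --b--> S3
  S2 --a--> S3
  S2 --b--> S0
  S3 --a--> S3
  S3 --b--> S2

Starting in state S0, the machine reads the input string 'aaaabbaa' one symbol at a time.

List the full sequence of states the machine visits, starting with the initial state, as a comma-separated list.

Start: S0
  read 'a': S0 --a--> S2
  read 'a': S2 --a--> S3
  read 'a': S3 --a--> S3
  read 'a': S3 --a--> S3
  read 'b': S3 --b--> S2
  read 'b': S2 --b--> S0
  read 'a': S0 --a--> S2
  read 'a': S2 --a--> S3

Answer: S0, S2, S3, S3, S3, S2, S0, S2, S3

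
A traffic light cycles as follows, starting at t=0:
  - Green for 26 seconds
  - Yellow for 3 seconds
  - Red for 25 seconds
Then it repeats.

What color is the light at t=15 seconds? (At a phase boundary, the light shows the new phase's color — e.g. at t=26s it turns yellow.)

Cycle length = 26 + 3 + 25 = 54s
t = 15, phase_t = 15 mod 54 = 15
15 < 26 (green end) → GREEN

Answer: green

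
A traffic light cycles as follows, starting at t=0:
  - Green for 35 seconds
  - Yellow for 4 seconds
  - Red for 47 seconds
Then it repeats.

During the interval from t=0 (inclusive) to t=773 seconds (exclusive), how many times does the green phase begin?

Answer: 9

Derivation:
Cycle = 35+4+47 = 86s
green phase starts at t = k*86 + 0 for k=0,1,2,...
Need k*86+0 < 773 → k < 8.988
k ∈ {0, ..., 8} → 9 starts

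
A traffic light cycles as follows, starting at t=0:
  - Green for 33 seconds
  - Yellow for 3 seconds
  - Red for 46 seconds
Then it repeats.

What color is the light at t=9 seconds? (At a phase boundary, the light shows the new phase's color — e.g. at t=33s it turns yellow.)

Answer: green

Derivation:
Cycle length = 33 + 3 + 46 = 82s
t = 9, phase_t = 9 mod 82 = 9
9 < 33 (green end) → GREEN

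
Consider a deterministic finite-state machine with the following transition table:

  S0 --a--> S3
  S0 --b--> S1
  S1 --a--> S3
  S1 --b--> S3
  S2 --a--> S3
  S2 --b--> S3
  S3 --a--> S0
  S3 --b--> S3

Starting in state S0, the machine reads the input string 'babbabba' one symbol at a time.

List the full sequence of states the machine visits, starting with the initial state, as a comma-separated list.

Answer: S0, S1, S3, S3, S3, S0, S1, S3, S0

Derivation:
Start: S0
  read 'b': S0 --b--> S1
  read 'a': S1 --a--> S3
  read 'b': S3 --b--> S3
  read 'b': S3 --b--> S3
  read 'a': S3 --a--> S0
  read 'b': S0 --b--> S1
  read 'b': S1 --b--> S3
  read 'a': S3 --a--> S0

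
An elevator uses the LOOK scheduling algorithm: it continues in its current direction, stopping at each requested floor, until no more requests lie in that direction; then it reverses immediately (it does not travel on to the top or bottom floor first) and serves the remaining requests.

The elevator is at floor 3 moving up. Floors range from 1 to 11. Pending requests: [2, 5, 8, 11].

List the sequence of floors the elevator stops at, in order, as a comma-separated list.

Current: 3, moving UP
Serve above first (ascending): [5, 8, 11]
Then reverse, serve below (descending): [2]

Answer: 5, 8, 11, 2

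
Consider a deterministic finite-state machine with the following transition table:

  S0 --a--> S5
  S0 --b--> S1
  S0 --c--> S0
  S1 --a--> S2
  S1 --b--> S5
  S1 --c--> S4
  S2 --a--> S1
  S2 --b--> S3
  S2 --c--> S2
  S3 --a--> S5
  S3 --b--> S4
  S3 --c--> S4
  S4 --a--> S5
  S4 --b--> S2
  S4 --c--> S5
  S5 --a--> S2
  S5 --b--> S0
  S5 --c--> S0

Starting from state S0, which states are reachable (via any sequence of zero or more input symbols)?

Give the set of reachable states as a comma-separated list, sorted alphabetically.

BFS from S0:
  visit S0: S0--a-->S5 (new), S0--b-->S1 (new), S0--c-->S0 (seen)
  visit S5: S5--a-->S2 (new), S5--b-->S0 (seen), S5--c-->S0 (seen)
  visit S1: S1--a-->S2 (seen), S1--b-->S5 (seen), S1--c-->S4 (new)
  visit S2: S2--a-->S1 (seen), S2--b-->S3 (new), S2--c-->S2 (seen)
  visit S4: S4--a-->S5 (seen), S4--b-->S2 (seen), S4--c-->S5 (seen)
  visit S3: S3--a-->S5 (seen), S3--b-->S4 (seen), S3--c-->S4 (seen)

Answer: S0, S1, S2, S3, S4, S5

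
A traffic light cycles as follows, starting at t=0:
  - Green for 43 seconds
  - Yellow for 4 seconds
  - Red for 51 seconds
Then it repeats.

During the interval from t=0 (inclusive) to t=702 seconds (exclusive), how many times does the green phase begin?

Answer: 8

Derivation:
Cycle = 43+4+51 = 98s
green phase starts at t = k*98 + 0 for k=0,1,2,...
Need k*98+0 < 702 → k < 7.163
k ∈ {0, ..., 7} → 8 starts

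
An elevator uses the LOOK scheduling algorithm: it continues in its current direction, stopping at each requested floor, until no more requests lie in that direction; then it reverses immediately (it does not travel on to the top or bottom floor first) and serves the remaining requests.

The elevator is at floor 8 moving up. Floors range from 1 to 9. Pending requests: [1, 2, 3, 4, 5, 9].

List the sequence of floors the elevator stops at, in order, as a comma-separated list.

Current: 8, moving UP
Serve above first (ascending): [9]
Then reverse, serve below (descending): [5, 4, 3, 2, 1]

Answer: 9, 5, 4, 3, 2, 1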